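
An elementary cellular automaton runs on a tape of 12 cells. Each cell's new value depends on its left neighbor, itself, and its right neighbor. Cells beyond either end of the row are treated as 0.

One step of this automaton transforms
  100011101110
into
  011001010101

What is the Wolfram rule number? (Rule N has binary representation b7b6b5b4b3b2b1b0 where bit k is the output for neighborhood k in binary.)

position 5: 111 → 1  (bit 7 = 1)
position 6: 110 → 0  (bit 6 = 0)
position 7: 101 → 1  (bit 5 = 1)
position 1: 100 → 1  (bit 4 = 1)
position 4: 011 → 0  (bit 3 = 0)
position 0: 010 → 0  (bit 2 = 0)
position 3: 001 → 0  (bit 1 = 0)
position 2: 000 → 1  (bit 0 = 1)
bits b7..b0 = 10110001 = 177

177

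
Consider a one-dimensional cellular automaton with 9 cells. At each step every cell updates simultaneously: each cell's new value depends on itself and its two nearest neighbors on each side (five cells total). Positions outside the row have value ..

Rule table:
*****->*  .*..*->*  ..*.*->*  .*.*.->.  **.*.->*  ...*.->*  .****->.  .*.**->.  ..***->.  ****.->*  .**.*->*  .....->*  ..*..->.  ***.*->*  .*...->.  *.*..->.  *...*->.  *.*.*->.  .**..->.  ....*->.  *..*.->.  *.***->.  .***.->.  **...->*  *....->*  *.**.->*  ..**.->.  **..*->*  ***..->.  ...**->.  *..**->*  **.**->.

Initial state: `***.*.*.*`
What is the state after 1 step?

..**.....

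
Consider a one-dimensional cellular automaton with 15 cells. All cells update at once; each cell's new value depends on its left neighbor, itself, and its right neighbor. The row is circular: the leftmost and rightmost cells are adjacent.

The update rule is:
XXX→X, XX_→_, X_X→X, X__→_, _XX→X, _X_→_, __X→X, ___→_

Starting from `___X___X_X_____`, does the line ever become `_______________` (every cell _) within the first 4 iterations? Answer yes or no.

__X___X_X______
_X___X_X_______
X___X_X________
___X_X________X
iteration 4 is ___X_X________X, still not uniform _

no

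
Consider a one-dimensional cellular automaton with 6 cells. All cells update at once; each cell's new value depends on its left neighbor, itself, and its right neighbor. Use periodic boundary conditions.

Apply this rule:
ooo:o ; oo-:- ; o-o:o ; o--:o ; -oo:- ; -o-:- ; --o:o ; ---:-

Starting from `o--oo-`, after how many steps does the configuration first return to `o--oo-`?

2

-oo--o
o--oo-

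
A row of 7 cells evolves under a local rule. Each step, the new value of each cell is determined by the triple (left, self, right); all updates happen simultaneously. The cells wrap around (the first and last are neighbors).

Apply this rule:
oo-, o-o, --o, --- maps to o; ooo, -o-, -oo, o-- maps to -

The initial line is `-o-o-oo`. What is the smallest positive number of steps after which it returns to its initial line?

7

step 1: o-o-o-o
step 2: oo-o-o-
step 3: -oo-o-o
step 4: o-oo-o-
step 5: -o-oo-o
step 6: o-o-oo-
step 7: -o-o-oo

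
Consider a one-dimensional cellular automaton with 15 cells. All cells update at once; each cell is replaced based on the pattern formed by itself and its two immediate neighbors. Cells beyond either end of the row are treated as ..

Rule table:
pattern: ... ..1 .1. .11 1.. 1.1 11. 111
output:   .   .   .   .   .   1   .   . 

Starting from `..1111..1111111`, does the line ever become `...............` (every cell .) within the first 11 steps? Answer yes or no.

yes

step 1: ...............
all cells are . at step 1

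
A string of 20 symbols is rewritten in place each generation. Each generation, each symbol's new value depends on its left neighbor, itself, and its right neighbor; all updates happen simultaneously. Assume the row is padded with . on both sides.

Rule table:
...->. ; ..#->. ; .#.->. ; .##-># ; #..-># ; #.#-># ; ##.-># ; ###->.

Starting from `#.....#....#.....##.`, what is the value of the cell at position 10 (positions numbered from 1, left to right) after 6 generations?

.

.#.....#....#....###
..#.....#....#...#.#
...#.....#....#...#.
....#.....#....#...#
.....#.....#....#...
......#.....#....#..
position 10 holds .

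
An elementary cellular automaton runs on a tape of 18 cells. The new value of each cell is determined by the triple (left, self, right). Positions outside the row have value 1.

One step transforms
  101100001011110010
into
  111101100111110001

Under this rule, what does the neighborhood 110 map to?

1

At position 0 the neighborhood is 110; the next row has 1 there.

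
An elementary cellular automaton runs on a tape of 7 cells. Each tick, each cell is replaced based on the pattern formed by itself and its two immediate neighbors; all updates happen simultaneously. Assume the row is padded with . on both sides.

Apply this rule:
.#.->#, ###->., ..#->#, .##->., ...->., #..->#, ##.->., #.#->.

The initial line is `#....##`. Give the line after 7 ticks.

##..#..
..####.
.#....#
###..##
...##..
..#..#.
.######

.######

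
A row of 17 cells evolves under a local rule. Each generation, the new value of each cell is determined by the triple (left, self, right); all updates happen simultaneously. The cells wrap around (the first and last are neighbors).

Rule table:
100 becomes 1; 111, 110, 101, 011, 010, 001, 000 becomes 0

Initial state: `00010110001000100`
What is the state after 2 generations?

generation 1: 00000001000100010
generation 2: 00000000100010001

00000000100010001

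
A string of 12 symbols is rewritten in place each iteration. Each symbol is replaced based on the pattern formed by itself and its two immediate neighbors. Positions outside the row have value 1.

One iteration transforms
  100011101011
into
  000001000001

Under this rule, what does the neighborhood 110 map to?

At position 0 the neighborhood is 110; the next row has 0 there.

0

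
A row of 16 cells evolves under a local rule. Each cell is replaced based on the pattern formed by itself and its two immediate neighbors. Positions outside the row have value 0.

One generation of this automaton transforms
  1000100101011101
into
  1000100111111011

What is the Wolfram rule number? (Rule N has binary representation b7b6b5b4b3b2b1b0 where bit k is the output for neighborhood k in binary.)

172

position 12: 111 → 1  (bit 7 = 1)
position 13: 110 → 0  (bit 6 = 0)
position 8: 101 → 1  (bit 5 = 1)
position 1: 100 → 0  (bit 4 = 0)
position 11: 011 → 1  (bit 3 = 1)
position 0: 010 → 1  (bit 2 = 1)
position 3: 001 → 0  (bit 1 = 0)
position 2: 000 → 0  (bit 0 = 0)
bits b7..b0 = 10101100 = 172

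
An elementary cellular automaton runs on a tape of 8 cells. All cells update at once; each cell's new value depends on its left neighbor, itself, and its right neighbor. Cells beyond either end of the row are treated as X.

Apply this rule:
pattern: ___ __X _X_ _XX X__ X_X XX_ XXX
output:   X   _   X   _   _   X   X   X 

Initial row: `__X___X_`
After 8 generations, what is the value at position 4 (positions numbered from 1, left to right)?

__X_X_XX
__XXXX_X
___XXXX_
_X__XXXX
XX___XXX
XX_X__XX
XXXX___X
XXXX_X__
position 4 holds X

X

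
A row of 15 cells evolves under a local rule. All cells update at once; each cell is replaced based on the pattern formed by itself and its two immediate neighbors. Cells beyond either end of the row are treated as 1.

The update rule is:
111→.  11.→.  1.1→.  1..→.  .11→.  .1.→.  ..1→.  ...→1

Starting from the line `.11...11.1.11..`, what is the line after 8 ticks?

tick 1: ....1..........
tick 2: .11...11111111.
tick 3: ....1..........  (repeats tick 1; period 2)
tick 8: .11...11111111.

.11...11111111.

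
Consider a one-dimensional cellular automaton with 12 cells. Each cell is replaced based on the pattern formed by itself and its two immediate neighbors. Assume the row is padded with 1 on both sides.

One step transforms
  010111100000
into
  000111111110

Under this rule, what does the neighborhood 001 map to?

0

At position 11 the neighborhood is 001; the next row has 0 there.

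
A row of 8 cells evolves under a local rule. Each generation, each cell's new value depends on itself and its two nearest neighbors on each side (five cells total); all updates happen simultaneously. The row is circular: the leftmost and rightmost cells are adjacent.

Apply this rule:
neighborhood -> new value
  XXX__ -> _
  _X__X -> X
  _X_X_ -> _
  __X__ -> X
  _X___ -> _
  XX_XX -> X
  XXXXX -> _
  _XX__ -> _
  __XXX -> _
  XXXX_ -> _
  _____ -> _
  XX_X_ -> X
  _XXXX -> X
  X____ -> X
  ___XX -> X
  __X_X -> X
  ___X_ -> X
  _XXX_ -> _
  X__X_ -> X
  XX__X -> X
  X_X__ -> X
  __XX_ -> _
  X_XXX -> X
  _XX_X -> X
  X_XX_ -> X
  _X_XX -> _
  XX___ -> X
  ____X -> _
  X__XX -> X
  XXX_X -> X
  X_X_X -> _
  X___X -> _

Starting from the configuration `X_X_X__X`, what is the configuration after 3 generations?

XXX_XX__

XX__XXX_
X_XX__XX
XXX_XX__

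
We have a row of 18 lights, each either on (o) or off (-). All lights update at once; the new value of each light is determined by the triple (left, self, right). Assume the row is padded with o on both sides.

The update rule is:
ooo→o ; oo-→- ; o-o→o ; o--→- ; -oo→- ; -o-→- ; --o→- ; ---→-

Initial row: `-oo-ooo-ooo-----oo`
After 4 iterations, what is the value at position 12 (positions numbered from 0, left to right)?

iteration 1: o--o-o-o-o-------o
iteration 2: ----o-o-o---------
iteration 3: -----o-o----------
iteration 4: ------o-----------
position 12 holds -

-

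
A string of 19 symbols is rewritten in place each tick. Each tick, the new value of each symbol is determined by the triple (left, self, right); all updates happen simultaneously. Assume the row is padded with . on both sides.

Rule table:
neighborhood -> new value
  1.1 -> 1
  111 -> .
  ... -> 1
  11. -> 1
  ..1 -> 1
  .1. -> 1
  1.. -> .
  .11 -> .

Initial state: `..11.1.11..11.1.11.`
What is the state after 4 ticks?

1111.1.111111.1.11.

tick 1: 11.1111.1.1.1111.1.
tick 2: .11...111111...111.
tick 3: 1.1.11.....1.11..1.
tick 4: 1111.1.111111.1.11.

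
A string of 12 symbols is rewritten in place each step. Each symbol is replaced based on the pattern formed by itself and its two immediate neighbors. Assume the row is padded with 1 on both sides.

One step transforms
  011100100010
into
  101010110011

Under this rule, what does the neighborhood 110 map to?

0

At position 3 the neighborhood is 110; the next row has 0 there.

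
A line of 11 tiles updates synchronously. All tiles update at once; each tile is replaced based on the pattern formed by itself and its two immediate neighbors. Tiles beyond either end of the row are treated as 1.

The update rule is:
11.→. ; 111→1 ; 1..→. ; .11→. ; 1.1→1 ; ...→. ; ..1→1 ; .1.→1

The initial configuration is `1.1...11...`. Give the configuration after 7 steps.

1...1111111

.11..1....1
1...11...1.
...1....111
..11...1.11
.1....111.1
11...1.1.1.
1...1111111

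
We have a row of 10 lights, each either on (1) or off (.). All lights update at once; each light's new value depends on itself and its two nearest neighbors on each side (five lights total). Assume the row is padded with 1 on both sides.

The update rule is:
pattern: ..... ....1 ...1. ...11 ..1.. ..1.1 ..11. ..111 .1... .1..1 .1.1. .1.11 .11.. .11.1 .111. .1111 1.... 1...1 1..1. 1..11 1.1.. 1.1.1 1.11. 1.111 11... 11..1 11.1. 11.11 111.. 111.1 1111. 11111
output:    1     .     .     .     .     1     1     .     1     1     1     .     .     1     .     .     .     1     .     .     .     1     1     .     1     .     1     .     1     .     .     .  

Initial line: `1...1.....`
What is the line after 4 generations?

generation 1: 111..1.1..
generation 2: ..1..11.1.
generation 3: ...1.1111.
generation 4: 11.1......

11.1......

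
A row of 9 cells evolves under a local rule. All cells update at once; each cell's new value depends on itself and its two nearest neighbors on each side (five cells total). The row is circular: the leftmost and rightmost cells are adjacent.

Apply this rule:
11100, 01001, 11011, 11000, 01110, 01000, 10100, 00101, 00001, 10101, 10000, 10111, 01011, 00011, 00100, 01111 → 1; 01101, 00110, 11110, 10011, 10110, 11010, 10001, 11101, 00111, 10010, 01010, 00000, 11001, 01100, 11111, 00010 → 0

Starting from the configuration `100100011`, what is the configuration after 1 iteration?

100110101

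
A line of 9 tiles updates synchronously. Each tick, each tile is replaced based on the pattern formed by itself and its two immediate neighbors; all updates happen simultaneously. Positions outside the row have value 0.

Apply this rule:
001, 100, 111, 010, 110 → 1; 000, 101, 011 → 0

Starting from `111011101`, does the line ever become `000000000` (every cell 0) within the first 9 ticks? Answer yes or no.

011001101
101110101
100110101
111010101
011010101
101010101
101010101  (fixed point — unchanged through tick 9)
tick 9 is 101010101, still not uniform 0

no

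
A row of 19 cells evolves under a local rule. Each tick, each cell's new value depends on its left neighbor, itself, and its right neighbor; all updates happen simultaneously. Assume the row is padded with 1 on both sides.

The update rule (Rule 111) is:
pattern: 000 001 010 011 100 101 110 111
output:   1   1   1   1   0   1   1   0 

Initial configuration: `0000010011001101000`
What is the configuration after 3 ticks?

0101110111010111011

0111110111011111011
1100011101110001110
0101110111010111011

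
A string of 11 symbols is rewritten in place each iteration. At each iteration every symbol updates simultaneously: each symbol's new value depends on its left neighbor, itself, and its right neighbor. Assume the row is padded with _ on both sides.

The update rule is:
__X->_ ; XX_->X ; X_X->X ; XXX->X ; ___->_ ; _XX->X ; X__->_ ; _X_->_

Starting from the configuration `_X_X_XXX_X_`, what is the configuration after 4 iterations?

___XXXXXX__

__X_XXXXX__
___XXXXXX__
___XXXXXX__  (fixed point — unchanged through iteration 4)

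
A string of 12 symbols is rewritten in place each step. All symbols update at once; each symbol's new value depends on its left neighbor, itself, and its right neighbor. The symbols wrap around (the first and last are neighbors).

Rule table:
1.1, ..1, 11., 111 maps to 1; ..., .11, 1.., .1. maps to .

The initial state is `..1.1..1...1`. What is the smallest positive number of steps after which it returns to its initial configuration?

.1.1..1...1.
1.1..1...1..
.1..1...1..1
1..1...1..1.
..1...1..1.1
.1...1..1.1.
1...1..1.1..
...1..1.1..1
..1..1.1..1.
.1..1.1..1..
1..1.1..1...
..1.1..1...1

12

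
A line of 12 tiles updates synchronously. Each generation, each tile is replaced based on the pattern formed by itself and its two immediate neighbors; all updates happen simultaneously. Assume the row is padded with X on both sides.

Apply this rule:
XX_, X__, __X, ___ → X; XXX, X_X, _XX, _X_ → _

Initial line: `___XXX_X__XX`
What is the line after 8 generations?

generation 1: XXX__X__XX__
generation 2: __XXX_XX_XXX
generation 3: XX__X__X____
generation 4: _XXX_XX_XXXX
generation 5: ___X__X_____
generation 6: XXX_XX_XXXXX
generation 7: __X__X______
generation 8: XX_XX_XXXXXX

XX_XX_XXXXXX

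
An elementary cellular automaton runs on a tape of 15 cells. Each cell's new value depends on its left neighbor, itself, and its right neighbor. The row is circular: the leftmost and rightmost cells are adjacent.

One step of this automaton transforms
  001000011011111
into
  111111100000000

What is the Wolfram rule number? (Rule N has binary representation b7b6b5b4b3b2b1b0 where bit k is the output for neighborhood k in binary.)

23

position 11: 111 → 0  (bit 7 = 0)
position 8: 110 → 0  (bit 6 = 0)
position 9: 101 → 0  (bit 5 = 0)
position 0: 100 → 1  (bit 4 = 1)
position 7: 011 → 0  (bit 3 = 0)
position 2: 010 → 1  (bit 2 = 1)
position 1: 001 → 1  (bit 1 = 1)
position 4: 000 → 1  (bit 0 = 1)
bits b7..b0 = 00010111 = 23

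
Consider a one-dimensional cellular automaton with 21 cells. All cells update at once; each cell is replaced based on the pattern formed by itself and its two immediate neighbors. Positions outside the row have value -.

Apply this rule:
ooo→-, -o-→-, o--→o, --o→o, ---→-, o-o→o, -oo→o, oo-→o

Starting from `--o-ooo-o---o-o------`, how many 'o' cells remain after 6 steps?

16

-o-oo-oo-o-o-o-o-----
o-ooooooo-o-o-o-o----
-oo-----oo-o-o-o-o---
oooo---oooo-o-o-o-o--
o--oo-oo--oo-o-o-o-o-
-oooooooooooo-o-o-o-o
count of o: 16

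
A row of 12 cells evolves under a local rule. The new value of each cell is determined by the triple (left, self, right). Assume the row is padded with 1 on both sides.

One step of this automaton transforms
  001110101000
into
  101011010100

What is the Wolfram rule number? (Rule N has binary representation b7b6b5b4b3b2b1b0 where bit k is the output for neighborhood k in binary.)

120

position 3: 111 → 0  (bit 7 = 0)
position 4: 110 → 1  (bit 6 = 1)
position 5: 101 → 1  (bit 5 = 1)
position 0: 100 → 1  (bit 4 = 1)
position 2: 011 → 1  (bit 3 = 1)
position 6: 010 → 0  (bit 2 = 0)
position 1: 001 → 0  (bit 1 = 0)
position 10: 000 → 0  (bit 0 = 0)
bits b7..b0 = 01111000 = 120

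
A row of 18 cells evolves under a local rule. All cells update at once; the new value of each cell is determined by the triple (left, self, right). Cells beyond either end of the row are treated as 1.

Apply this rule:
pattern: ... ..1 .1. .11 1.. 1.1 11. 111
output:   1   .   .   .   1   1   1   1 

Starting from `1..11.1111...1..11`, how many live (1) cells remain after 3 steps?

12

11..11.11111..1..1
111..11.11111..1..
1111..11.11111..1.
count of 1: 12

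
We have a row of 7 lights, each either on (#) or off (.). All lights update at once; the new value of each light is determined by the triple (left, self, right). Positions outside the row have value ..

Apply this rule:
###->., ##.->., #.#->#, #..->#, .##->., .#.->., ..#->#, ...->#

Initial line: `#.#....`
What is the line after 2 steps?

step 1: .#.####
step 2: #.#....

#.#....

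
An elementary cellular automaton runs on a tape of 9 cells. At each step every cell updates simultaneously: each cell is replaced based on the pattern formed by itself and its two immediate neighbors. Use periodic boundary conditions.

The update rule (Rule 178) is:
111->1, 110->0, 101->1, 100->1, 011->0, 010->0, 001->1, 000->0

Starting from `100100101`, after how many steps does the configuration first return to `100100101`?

011011010
100100101

2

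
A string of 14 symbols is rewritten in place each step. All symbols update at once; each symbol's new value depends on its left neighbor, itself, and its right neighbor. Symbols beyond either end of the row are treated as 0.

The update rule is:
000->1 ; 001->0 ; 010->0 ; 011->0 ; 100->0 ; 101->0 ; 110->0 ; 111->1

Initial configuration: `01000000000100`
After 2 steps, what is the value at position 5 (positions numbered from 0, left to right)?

1

00011111110001
11001111100100
position 5 holds 1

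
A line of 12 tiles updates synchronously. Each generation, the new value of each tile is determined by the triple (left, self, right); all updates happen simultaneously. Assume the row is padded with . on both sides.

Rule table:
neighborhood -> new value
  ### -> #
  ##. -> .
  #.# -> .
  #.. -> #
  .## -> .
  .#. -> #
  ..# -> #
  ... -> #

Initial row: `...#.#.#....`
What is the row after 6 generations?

######..#..#

generation 1: ####.#.#####
generation 2: .##..#..###.
generation 3: #..#####.#.#
generation 4: ###.###..#.#
generation 5: .#...#.###.#
generation 6: ######..#..#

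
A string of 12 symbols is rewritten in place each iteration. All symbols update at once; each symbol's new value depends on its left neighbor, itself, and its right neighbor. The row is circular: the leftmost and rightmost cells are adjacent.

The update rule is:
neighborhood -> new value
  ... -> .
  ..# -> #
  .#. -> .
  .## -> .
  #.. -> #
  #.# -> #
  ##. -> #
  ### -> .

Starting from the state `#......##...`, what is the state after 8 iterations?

.#.##.#.##.#

iteration 1: .#....#.##.#
iteration 2: #.#..#.#.##.
iteration 3: .#.##.#.#.##
iteration 4: #.#.##.#.#.#
iteration 5: ##.#.##.#.#.
iteration 6: .##.#.##.#.#
iteration 7: #.##.#.##.#.
iteration 8: .#.##.#.##.#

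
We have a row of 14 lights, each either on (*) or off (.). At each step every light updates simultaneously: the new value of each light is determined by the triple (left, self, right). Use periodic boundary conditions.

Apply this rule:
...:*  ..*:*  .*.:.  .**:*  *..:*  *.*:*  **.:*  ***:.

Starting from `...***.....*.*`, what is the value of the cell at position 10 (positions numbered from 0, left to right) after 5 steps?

*

step 1: ****.******.*.
step 2: *..***....**.*
step 3: ****.*********
step 4: ...***........
step 5: ****.*********
position 10 holds *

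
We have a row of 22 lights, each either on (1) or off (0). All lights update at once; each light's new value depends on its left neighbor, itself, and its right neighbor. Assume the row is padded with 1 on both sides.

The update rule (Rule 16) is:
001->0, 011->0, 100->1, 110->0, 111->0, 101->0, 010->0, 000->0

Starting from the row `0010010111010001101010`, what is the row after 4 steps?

1001001000000001000000

1001000000001000000000
0100100000000100000000
0010010000000010000000
1001001000000001000000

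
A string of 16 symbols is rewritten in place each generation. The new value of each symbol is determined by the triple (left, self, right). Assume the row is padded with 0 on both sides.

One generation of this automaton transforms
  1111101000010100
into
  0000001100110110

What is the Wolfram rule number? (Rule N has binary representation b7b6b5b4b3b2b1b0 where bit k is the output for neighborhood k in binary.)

position 1: 111 → 0  (bit 7 = 0)
position 4: 110 → 0  (bit 6 = 0)
position 5: 101 → 0  (bit 5 = 0)
position 7: 100 → 1  (bit 4 = 1)
position 0: 011 → 0  (bit 3 = 0)
position 6: 010 → 1  (bit 2 = 1)
position 10: 001 → 1  (bit 1 = 1)
position 8: 000 → 0  (bit 0 = 0)
bits b7..b0 = 00010110 = 22

22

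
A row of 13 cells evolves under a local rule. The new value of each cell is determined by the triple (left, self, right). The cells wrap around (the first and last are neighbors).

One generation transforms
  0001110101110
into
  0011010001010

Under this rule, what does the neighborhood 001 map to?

1

At position 2 the neighborhood is 001; the next row has 1 there.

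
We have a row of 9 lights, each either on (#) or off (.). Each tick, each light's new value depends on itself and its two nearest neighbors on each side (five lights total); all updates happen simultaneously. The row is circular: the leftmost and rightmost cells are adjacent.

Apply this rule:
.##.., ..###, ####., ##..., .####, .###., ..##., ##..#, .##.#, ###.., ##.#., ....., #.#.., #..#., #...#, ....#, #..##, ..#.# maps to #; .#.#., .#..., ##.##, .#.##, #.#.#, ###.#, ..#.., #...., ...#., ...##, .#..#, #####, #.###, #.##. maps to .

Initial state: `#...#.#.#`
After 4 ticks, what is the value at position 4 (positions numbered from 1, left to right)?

#

###.#....
##.##..#.
.#..####.
#..######
position 4 holds #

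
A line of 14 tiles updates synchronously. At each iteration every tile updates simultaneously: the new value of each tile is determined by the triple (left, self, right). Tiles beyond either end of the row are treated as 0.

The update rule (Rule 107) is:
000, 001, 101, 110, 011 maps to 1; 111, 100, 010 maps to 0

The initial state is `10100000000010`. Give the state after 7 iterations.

11111111101110

01001111111100
10011000000101
00111011111010
11101110001100
10111010111101
01101101100110
11111111101110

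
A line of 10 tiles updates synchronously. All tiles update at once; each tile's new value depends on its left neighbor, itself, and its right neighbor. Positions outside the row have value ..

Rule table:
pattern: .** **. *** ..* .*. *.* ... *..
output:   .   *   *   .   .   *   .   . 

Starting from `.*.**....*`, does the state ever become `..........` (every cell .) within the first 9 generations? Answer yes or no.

generation 1: ..*.*.....
generation 2: ...*......
generation 3: ..........
all cells are . at generation 3

yes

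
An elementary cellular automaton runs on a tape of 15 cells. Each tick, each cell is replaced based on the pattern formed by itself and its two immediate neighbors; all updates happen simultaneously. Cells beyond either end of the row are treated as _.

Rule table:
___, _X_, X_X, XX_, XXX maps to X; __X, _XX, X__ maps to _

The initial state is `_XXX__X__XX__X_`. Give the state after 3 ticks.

__XX__X___X__X_
X__X__X_X_X__X_
X__X__XXXXX__X_

X__X__XXXXX__X_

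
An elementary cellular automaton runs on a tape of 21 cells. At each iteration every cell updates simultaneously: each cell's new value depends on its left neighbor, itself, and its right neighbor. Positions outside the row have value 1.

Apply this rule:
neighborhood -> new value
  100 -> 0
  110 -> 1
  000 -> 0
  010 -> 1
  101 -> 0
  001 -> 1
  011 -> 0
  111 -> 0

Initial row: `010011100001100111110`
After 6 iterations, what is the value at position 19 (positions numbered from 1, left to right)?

010100100010101000010
010101100110101000110
010100101010101001010
010101101010101011010
010100101010101001010  (repeats iteration 3; period 2)
iteration 6: 010101101010101011010
position 19 holds 0

0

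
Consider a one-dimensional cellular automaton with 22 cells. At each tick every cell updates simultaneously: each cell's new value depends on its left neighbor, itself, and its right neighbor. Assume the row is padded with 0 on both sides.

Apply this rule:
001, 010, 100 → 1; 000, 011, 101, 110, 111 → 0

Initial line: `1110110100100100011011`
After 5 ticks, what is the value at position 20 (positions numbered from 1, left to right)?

0

tick 1: 0000000111111110100000
tick 2: 0000001000000000110000
tick 3: 0000011100000001001000
tick 4: 0000100010000011111100
tick 5: 0001110111000100000010
position 20 holds 0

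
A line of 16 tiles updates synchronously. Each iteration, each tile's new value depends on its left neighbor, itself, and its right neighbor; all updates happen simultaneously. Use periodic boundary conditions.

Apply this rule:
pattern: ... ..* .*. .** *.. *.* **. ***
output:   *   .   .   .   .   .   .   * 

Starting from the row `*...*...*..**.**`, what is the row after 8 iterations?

..*...*........*
....*...******..
***...*..****..*
**..*.....**....
......***....**.
*****..*..**....
.***.........**.
..*..*******....

..*..*******....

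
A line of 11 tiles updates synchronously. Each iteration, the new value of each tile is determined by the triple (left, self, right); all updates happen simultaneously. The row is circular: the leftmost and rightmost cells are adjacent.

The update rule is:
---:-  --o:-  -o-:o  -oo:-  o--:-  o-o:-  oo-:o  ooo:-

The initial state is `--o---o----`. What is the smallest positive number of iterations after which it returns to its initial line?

1

--o---o----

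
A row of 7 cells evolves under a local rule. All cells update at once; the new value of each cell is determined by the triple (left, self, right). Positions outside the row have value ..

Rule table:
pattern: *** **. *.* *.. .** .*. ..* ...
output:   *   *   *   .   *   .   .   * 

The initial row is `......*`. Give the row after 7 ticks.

tick 1: *****..
tick 2: *****.*
tick 3: ******.
tick 4: ******.  (fixed point — unchanged through tick 7)

******.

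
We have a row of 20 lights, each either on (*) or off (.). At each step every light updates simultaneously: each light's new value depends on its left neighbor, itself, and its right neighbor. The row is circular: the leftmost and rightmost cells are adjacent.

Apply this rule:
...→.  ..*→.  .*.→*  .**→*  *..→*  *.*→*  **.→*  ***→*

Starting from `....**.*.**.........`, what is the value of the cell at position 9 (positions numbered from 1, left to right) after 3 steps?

*

....********........
....*********.......
....**********......
position 9 holds *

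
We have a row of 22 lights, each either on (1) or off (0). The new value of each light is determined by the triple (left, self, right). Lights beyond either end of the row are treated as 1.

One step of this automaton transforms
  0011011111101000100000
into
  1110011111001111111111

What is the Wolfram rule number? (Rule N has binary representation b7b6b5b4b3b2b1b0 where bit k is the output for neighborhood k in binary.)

position 6: 111 → 1  (bit 7 = 1)
position 3: 110 → 0  (bit 6 = 0)
position 4: 101 → 0  (bit 5 = 0)
position 0: 100 → 1  (bit 4 = 1)
position 2: 011 → 1  (bit 3 = 1)
position 12: 010 → 1  (bit 2 = 1)
position 1: 001 → 1  (bit 1 = 1)
position 14: 000 → 1  (bit 0 = 1)
bits b7..b0 = 10011111 = 159

159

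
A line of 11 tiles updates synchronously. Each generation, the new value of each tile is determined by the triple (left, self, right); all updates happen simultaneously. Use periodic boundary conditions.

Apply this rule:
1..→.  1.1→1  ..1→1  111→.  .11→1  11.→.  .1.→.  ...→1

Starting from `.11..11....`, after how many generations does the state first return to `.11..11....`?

11..11..111
...11..11..
1111..11..1
.....11..11
.11111..11.
11.....11..
1..11111..1
..11.....11
.11..11111.
11..11.....
1..11..1111
..11..11...
111..11..11
....11..11.
11111..11..
1.....11..1
..11111..11
.11.....11.
11..11111..
1..11.....1
..11..11111
.11..11....

22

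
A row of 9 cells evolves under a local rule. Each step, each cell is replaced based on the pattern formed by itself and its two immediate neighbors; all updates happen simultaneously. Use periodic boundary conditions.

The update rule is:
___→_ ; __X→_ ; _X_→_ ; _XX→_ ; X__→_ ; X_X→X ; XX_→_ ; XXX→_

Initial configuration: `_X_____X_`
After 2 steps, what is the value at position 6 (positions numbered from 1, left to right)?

_

_________
_________
position 6 holds _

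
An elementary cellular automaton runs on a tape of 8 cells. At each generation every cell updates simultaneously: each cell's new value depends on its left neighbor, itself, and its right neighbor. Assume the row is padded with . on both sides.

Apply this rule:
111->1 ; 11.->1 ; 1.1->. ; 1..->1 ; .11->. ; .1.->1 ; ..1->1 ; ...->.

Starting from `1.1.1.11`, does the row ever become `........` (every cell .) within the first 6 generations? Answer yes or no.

no

1.1.1..1
1.1.1111
1.1..111
1.111.11
1..11..1
111.1111
generation 6 is 111.1111, still not uniform .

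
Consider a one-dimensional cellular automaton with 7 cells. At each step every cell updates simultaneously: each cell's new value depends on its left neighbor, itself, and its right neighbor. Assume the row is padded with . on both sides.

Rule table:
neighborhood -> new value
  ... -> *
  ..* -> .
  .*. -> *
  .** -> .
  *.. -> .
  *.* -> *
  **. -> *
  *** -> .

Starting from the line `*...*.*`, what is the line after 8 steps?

*.*.***
****..*
...*..*
**.*..*
.***..*
...*..*  (repeats step 3; period 3)
step 8: .***..*

.***..*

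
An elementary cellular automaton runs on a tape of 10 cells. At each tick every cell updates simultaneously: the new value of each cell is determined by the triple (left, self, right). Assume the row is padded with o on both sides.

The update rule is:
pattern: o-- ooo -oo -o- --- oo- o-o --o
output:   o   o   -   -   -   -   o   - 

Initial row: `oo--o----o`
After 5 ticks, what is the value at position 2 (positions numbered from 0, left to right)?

o

tick 1: o-o--o----
tick 2: -o-o--o---
tick 3: o-o-o--o--
tick 4: -o-o-o--o-
tick 5: o-o-o-o--o
position 2 holds o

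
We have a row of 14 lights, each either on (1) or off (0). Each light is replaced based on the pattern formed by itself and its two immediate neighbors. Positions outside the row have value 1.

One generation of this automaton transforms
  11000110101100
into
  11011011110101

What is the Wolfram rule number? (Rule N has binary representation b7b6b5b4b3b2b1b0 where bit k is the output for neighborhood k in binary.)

position 0: 111 → 1  (bit 7 = 1)
position 1: 110 → 1  (bit 6 = 1)
position 7: 101 → 1  (bit 5 = 1)
position 2: 100 → 0  (bit 4 = 0)
position 5: 011 → 0  (bit 3 = 0)
position 8: 010 → 1  (bit 2 = 1)
position 4: 001 → 1  (bit 1 = 1)
position 3: 000 → 1  (bit 0 = 1)
bits b7..b0 = 11100111 = 231

231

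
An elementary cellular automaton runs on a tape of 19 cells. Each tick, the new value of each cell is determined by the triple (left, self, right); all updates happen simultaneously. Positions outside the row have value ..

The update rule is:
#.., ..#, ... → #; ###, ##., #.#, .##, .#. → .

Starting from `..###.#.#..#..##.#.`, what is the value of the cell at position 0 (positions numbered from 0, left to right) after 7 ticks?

##.......##.##....#
..#######.....####.
##.......#####....#
..#######.....####.  (repeats tick 2; period 2)
tick 7: ##.......#####....#
position 0 holds #

#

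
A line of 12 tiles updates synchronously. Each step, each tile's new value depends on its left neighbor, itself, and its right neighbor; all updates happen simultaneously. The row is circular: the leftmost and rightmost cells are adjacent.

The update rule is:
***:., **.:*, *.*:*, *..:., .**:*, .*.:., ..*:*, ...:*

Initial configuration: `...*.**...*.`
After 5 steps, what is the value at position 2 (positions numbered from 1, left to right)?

*

***.***.**..
*.***.****.*
***.***..***
..***.*.**..
***.**.***.*
position 2 holds *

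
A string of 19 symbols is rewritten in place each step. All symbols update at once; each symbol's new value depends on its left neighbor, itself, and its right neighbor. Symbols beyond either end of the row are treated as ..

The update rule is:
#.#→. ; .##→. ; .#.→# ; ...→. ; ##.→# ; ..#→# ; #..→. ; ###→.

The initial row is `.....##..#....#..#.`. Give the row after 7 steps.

#.#.#.#.##.##.#.##.

....#.#.##...##.##.
...##.#..#..#.#..#.
..#.#.#.##.##.#.##.
.##.#.#..#..#.#..#.
#.#.#.#.##.##.#.##.
#.#.#.#..#..#.#..#.
#.#.#.#.##.##.#.##.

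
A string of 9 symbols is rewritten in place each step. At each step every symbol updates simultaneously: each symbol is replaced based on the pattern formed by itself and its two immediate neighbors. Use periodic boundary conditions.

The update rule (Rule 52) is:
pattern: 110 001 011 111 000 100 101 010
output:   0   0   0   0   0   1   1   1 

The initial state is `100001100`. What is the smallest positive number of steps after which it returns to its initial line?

110000010
001000011
101100000
110010000
001011000
001100100
000010110
000011001
100000101
010000110
011000001
100100001
010110000
011001000
000101100
000110010
000001011
100001100

18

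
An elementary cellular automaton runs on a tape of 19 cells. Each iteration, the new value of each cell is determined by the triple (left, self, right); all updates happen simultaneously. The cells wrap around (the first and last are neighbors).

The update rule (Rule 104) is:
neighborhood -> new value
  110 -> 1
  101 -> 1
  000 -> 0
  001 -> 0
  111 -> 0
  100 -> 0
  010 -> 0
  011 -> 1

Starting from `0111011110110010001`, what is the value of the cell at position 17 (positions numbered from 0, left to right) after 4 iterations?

1101110011110000000
1111010010010000000
1001100000000000000
0001100000000000000
position 17 holds 0

0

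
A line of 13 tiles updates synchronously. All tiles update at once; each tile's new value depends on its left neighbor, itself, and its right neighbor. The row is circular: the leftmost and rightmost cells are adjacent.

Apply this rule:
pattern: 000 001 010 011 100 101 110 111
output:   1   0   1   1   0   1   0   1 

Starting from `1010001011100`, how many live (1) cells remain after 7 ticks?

1110101111000
1101111110010
1011111100011
0111111001011
1111110001110
1111100101101
1111000111011
count of 1: 9

9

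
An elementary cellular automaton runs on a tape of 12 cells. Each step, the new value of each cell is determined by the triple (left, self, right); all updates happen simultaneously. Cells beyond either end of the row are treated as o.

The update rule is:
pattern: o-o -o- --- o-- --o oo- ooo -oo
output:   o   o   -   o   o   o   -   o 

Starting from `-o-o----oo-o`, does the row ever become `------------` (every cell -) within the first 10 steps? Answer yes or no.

yes

step 1: ooooo--ooooo
step 2: ----oooo----
step 3: o--oo--oo--o
step 4: oooooooooooo
step 5: ------------
all cells are - at step 5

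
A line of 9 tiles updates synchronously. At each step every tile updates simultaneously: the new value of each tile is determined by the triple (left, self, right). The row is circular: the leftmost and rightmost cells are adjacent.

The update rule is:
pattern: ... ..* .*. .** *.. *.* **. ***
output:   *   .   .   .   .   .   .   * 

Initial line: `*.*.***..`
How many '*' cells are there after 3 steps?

.....*...
****...**
***..*..*
count of *: 5

5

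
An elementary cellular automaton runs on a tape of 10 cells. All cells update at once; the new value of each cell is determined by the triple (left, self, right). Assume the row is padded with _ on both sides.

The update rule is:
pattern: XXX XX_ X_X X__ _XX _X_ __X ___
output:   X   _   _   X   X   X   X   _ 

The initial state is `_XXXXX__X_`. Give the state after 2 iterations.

iteration 1: XXXXX_XXXX
iteration 2: XXXX__XXX_

XXXX__XXX_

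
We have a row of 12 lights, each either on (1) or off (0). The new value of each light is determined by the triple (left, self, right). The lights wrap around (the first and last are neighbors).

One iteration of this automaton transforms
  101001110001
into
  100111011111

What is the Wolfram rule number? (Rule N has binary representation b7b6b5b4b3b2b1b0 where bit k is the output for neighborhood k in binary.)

position 6: 111 → 0  (bit 7 = 0)
position 0: 110 → 1  (bit 6 = 1)
position 1: 101 → 0  (bit 5 = 0)
position 3: 100 → 1  (bit 4 = 1)
position 5: 011 → 1  (bit 3 = 1)
position 2: 010 → 0  (bit 2 = 0)
position 4: 001 → 1  (bit 1 = 1)
position 9: 000 → 1  (bit 0 = 1)
bits b7..b0 = 01011011 = 91

91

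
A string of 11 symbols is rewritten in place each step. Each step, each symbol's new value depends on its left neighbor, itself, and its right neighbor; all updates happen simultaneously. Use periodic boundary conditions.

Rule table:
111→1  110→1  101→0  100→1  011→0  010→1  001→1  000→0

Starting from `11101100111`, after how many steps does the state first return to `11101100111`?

11100111011
11111011001
11111001110
01111110110
10111110011
10011111101
11101111100
01100111111
00111011111
11011001111
11001110111
11110110011
11110011101
11111101100
01111100111
00111111011
11011111001
11001111110
01110111110
10110011111
10011101111
11101100111

22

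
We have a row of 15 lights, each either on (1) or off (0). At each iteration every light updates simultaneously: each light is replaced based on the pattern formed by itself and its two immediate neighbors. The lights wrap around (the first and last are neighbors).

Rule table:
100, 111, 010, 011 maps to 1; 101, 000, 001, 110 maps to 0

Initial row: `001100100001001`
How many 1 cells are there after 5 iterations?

9

101010110001101
001010101001001
101010101101101
001010101001001  (repeats iteration 2; period 2)
iteration 5: 101010101101101
count of 1: 9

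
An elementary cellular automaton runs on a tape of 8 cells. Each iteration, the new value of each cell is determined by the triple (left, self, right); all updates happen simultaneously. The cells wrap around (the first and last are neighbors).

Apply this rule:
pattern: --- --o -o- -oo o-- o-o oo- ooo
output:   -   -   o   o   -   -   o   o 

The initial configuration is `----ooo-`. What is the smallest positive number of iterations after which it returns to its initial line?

1

----ooo-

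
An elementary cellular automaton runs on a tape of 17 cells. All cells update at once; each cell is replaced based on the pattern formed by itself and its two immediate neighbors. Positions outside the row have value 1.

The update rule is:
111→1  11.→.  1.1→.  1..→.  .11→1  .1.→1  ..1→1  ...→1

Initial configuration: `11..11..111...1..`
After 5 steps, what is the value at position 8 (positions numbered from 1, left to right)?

.

step 1: 1..11..111..111.1
step 2: ..11..111..111..1
step 3: .11..111..111..11
step 4: .1..111..111..111
step 5: .1.111..111..1111
position 8 holds .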